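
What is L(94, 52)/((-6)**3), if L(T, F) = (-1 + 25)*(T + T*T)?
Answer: -8930/9 ≈ -992.22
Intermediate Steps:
L(T, F) = 24*T + 24*T**2 (L(T, F) = 24*(T + T**2) = 24*T + 24*T**2)
L(94, 52)/((-6)**3) = (24*94*(1 + 94))/((-6)**3) = (24*94*95)/(-216) = 214320*(-1/216) = -8930/9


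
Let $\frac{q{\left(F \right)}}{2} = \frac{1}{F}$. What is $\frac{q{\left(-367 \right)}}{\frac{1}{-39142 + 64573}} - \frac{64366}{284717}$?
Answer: $- \frac{14504898376}{104491139} \approx -138.81$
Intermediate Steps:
$q{\left(F \right)} = \frac{2}{F}$
$\frac{q{\left(-367 \right)}}{\frac{1}{-39142 + 64573}} - \frac{64366}{284717} = \frac{2 \frac{1}{-367}}{\frac{1}{-39142 + 64573}} - \frac{64366}{284717} = \frac{2 \left(- \frac{1}{367}\right)}{\frac{1}{25431}} - \frac{64366}{284717} = - \frac{2 \frac{1}{\frac{1}{25431}}}{367} - \frac{64366}{284717} = \left(- \frac{2}{367}\right) 25431 - \frac{64366}{284717} = - \frac{50862}{367} - \frac{64366}{284717} = - \frac{14504898376}{104491139}$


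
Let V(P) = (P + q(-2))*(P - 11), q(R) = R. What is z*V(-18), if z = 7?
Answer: 4060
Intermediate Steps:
V(P) = (-11 + P)*(-2 + P) (V(P) = (P - 2)*(P - 11) = (-2 + P)*(-11 + P) = (-11 + P)*(-2 + P))
z*V(-18) = 7*(22 + (-18)² - 13*(-18)) = 7*(22 + 324 + 234) = 7*580 = 4060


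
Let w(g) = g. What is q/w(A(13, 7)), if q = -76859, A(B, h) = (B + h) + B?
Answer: -76859/33 ≈ -2329.1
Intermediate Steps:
A(B, h) = h + 2*B
q/w(A(13, 7)) = -76859/(7 + 2*13) = -76859/(7 + 26) = -76859/33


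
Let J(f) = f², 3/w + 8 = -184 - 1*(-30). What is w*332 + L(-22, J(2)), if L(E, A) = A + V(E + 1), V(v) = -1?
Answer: -85/27 ≈ -3.1481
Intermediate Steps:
w = -1/54 (w = 3/(-8 + (-184 - 1*(-30))) = 3/(-8 + (-184 + 30)) = 3/(-8 - 154) = 3/(-162) = 3*(-1/162) = -1/54 ≈ -0.018519)
L(E, A) = -1 + A (L(E, A) = A - 1 = -1 + A)
w*332 + L(-22, J(2)) = -1/54*332 + (-1 + 2²) = -166/27 + (-1 + 4) = -166/27 + 3 = -85/27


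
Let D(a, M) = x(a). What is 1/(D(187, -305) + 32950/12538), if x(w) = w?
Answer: 6269/1188778 ≈ 0.0052735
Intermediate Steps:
D(a, M) = a
1/(D(187, -305) + 32950/12538) = 1/(187 + 32950/12538) = 1/(187 + 32950*(1/12538)) = 1/(187 + 16475/6269) = 1/(1188778/6269) = 6269/1188778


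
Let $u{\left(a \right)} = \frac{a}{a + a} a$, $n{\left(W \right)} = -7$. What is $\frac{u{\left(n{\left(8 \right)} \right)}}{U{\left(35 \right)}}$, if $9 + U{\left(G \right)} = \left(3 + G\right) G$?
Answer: $- \frac{7}{2642} \approx -0.0026495$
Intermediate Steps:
$u{\left(a \right)} = \frac{a}{2}$ ($u{\left(a \right)} = \frac{a}{2 a} a = a \frac{1}{2 a} a = \frac{a}{2}$)
$U{\left(G \right)} = -9 + G \left(3 + G\right)$ ($U{\left(G \right)} = -9 + \left(3 + G\right) G = -9 + G \left(3 + G\right)$)
$\frac{u{\left(n{\left(8 \right)} \right)}}{U{\left(35 \right)}} = \frac{\frac{1}{2} \left(-7\right)}{-9 + 35^{2} + 3 \cdot 35} = - \frac{7}{2 \left(-9 + 1225 + 105\right)} = - \frac{7}{2 \cdot 1321} = \left(- \frac{7}{2}\right) \frac{1}{1321} = - \frac{7}{2642}$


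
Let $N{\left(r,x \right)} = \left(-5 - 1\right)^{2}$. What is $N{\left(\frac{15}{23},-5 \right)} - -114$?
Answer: $150$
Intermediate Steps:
$N{\left(r,x \right)} = 36$ ($N{\left(r,x \right)} = \left(-6\right)^{2} = 36$)
$N{\left(\frac{15}{23},-5 \right)} - -114 = 36 - -114 = 36 + 114 = 150$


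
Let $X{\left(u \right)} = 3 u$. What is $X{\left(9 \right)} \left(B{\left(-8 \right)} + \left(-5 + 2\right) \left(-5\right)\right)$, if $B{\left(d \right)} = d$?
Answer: $189$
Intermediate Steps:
$X{\left(9 \right)} \left(B{\left(-8 \right)} + \left(-5 + 2\right) \left(-5\right)\right) = 3 \cdot 9 \left(-8 + \left(-5 + 2\right) \left(-5\right)\right) = 27 \left(-8 - -15\right) = 27 \left(-8 + 15\right) = 27 \cdot 7 = 189$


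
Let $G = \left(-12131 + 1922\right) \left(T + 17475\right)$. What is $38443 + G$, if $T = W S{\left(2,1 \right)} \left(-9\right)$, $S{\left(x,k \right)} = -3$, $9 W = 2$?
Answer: $-178425086$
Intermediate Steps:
$W = \frac{2}{9}$ ($W = \frac{1}{9} \cdot 2 = \frac{2}{9} \approx 0.22222$)
$T = 6$ ($T = \frac{2}{9} \left(-3\right) \left(-9\right) = \left(- \frac{2}{3}\right) \left(-9\right) = 6$)
$G = -178463529$ ($G = \left(-12131 + 1922\right) \left(6 + 17475\right) = \left(-10209\right) 17481 = -178463529$)
$38443 + G = 38443 - 178463529 = -178425086$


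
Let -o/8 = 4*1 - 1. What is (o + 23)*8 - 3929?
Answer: -3937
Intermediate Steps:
o = -24 (o = -8*(4*1 - 1) = -8*(4 - 1) = -8*3 = -24)
(o + 23)*8 - 3929 = (-24 + 23)*8 - 3929 = -1*8 - 3929 = -8 - 3929 = -3937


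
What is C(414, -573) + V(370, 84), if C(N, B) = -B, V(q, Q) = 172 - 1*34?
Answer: 711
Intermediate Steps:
V(q, Q) = 138 (V(q, Q) = 172 - 34 = 138)
C(414, -573) + V(370, 84) = -1*(-573) + 138 = 573 + 138 = 711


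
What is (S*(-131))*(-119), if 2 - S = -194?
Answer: 3055444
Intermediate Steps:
S = 196 (S = 2 - 1*(-194) = 2 + 194 = 196)
(S*(-131))*(-119) = (196*(-131))*(-119) = -25676*(-119) = 3055444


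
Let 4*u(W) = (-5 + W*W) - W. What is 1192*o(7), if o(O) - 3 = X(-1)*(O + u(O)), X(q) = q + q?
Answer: -35164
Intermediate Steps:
X(q) = 2*q
u(W) = -5/4 - W/4 + W²/4 (u(W) = ((-5 + W*W) - W)/4 = ((-5 + W²) - W)/4 = (-5 + W² - W)/4 = -5/4 - W/4 + W²/4)
o(O) = 11/2 - 3*O/2 - O²/2 (o(O) = 3 + (2*(-1))*(O + (-5/4 - O/4 + O²/4)) = 3 - 2*(-5/4 + O²/4 + 3*O/4) = 3 + (5/2 - 3*O/2 - O²/2) = 11/2 - 3*O/2 - O²/2)
1192*o(7) = 1192*(11/2 - 3/2*7 - ½*7²) = 1192*(11/2 - 21/2 - ½*49) = 1192*(11/2 - 21/2 - 49/2) = 1192*(-59/2) = -35164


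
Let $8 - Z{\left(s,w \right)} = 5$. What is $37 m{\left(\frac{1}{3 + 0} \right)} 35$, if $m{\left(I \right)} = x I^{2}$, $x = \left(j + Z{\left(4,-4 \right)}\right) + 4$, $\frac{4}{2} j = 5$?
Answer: $\frac{24605}{18} \approx 1366.9$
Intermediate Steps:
$j = \frac{5}{2}$ ($j = \frac{1}{2} \cdot 5 = \frac{5}{2} \approx 2.5$)
$Z{\left(s,w \right)} = 3$ ($Z{\left(s,w \right)} = 8 - 5 = 3$)
$x = \frac{19}{2}$ ($x = \left(\frac{5}{2} + 3\right) + 4 = \frac{11}{2} + 4 = \frac{19}{2} \approx 9.5$)
$m{\left(I \right)} = \frac{19 I^{2}}{2}$
$37 m{\left(\frac{1}{3 + 0} \right)} 35 = 37 \frac{19 \left(\frac{1}{3 + 0}\right)^{2}}{2} \cdot 35 = 37 \frac{19 \left(\frac{1}{3}\right)^{2}}{2} \cdot 35 = 37 \frac{19}{2 \cdot 9} \cdot 35 = 37 \cdot \frac{19}{2} \cdot \frac{1}{9} \cdot 35 = 37 \cdot \frac{19}{18} \cdot 35 = \frac{703}{18} \cdot 35 = \frac{24605}{18}$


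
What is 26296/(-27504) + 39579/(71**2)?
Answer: 119502835/17330958 ≈ 6.8953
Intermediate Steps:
26296/(-27504) + 39579/(71**2) = 26296*(-1/27504) + 39579/5041 = -3287/3438 + 39579*(1/5041) = -3287/3438 + 39579/5041 = 119502835/17330958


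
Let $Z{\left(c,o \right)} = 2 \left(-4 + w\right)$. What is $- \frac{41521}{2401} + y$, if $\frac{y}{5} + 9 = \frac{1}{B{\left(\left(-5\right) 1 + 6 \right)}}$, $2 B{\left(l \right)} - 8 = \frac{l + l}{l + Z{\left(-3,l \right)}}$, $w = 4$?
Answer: $- \frac{147165}{2401} \approx -61.293$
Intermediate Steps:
$Z{\left(c,o \right)} = 0$ ($Z{\left(c,o \right)} = 2 \left(-4 + 4\right) = 2 \cdot 0 = 0$)
$B{\left(l \right)} = 5$ ($B{\left(l \right)} = 4 + \frac{\left(l + l\right) \frac{1}{l + 0}}{2} = 4 + \frac{2 l \frac{1}{l}}{2} = 4 + \frac{1}{2} \cdot 2 = 4 + 1 = 5$)
$y = -44$ ($y = -45 + \frac{5}{5} = -45 + 5 \cdot \frac{1}{5} = -45 + 1 = -44$)
$- \frac{41521}{2401} + y = - \frac{41521}{2401} - 44 = - \frac{147165}{2401}$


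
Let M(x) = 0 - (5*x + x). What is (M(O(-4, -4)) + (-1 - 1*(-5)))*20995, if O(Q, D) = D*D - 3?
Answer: -1553630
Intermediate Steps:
O(Q, D) = -3 + D² (O(Q, D) = D² - 3 = -3 + D²)
M(x) = -6*x (M(x) = 0 - 6*x = -6*x)
(M(O(-4, -4)) + (-1 - 1*(-5)))*20995 = (-6*(-3 + (-4)²) + (-1 - 1*(-5)))*20995 = (-6*(-3 + 16) + (-1 + 5))*20995 = (-6*13 + 4)*20995 = (-78 + 4)*20995 = -74*20995 = -1553630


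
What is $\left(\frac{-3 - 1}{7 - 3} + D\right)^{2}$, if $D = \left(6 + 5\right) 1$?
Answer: $100$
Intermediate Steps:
$D = 11$ ($D = 11 \cdot 1 = 11$)
$\left(\frac{-3 - 1}{7 - 3} + D\right)^{2} = \left(\frac{-3 - 1}{7 - 3} + 11\right)^{2} = \left(- \frac{4}{4} + 11\right)^{2} = \left(\left(-4\right) \frac{1}{4} + 11\right)^{2} = \left(-1 + 11\right)^{2} = 10^{2} = 100$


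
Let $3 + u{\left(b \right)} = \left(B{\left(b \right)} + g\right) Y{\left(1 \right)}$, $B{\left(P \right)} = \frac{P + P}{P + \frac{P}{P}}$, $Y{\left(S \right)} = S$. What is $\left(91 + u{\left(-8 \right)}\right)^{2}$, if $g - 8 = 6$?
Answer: $\frac{532900}{49} \approx 10876.0$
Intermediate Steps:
$g = 14$ ($g = 8 + 6 = 14$)
$B{\left(P \right)} = \frac{2 P}{1 + P}$ ($B{\left(P \right)} = \frac{2 P}{P + 1} = \frac{2 P}{1 + P}$)
$u{\left(b \right)} = 11 + \frac{2 b}{1 + b}$ ($u{\left(b \right)} = -3 + \left(\frac{2 b}{1 + b} + 14\right) 1 = -3 + \left(14 + \frac{2 b}{1 + b}\right) 1 = -3 + \left(14 + \frac{2 b}{1 + b}\right) = 11 + \frac{2 b}{1 + b}$)
$\left(91 + u{\left(-8 \right)}\right)^{2} = \left(91 + \frac{11 + 13 \left(-8\right)}{1 - 8}\right)^{2} = \left(91 + \frac{11 - 104}{-7}\right)^{2} = \left(91 - - \frac{93}{7}\right)^{2} = \left(91 + \frac{93}{7}\right)^{2} = \left(\frac{730}{7}\right)^{2} = \frac{532900}{49}$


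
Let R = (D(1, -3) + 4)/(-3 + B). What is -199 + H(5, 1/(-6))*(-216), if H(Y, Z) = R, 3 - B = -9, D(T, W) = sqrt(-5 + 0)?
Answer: -295 - 24*I*sqrt(5) ≈ -295.0 - 53.666*I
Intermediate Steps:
D(T, W) = I*sqrt(5) (D(T, W) = sqrt(-5) = I*sqrt(5))
B = 12 (B = 3 - 1*(-9) = 3 + 9 = 12)
R = 4/9 + I*sqrt(5)/9 (R = (I*sqrt(5) + 4)/(-3 + 12) = (4 + I*sqrt(5))/9 = (4 + I*sqrt(5))*(1/9) = 4/9 + I*sqrt(5)/9 ≈ 0.44444 + 0.24845*I)
H(Y, Z) = 4/9 + I*sqrt(5)/9
-199 + H(5, 1/(-6))*(-216) = -199 + (4/9 + I*sqrt(5)/9)*(-216) = -199 + (-96 - 24*I*sqrt(5)) = -295 - 24*I*sqrt(5)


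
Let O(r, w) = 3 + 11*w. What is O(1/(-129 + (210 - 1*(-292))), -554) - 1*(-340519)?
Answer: 334428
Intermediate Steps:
O(1/(-129 + (210 - 1*(-292))), -554) - 1*(-340519) = (3 + 11*(-554)) - 1*(-340519) = (3 - 6094) + 340519 = -6091 + 340519 = 334428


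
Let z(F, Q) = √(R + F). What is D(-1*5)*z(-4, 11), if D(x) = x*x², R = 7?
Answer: -125*√3 ≈ -216.51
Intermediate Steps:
z(F, Q) = √(7 + F)
D(x) = x³
D(-1*5)*z(-4, 11) = (-1*5)³*√(7 - 4) = (-5)³*√3 = -125*√3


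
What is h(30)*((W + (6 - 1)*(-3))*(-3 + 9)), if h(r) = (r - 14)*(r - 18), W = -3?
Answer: -20736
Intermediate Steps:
h(r) = (-18 + r)*(-14 + r) (h(r) = (-14 + r)*(-18 + r) = (-18 + r)*(-14 + r))
h(30)*((W + (6 - 1)*(-3))*(-3 + 9)) = (252 + 30² - 32*30)*((-3 + (6 - 1)*(-3))*(-3 + 9)) = (252 + 900 - 960)*((-3 + 5*(-3))*6) = 192*((-3 - 15)*6) = 192*(-18*6) = 192*(-108) = -20736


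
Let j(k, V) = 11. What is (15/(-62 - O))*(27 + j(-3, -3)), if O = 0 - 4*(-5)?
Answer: -285/41 ≈ -6.9512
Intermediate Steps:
O = 20 (O = 0 + 20 = 20)
(15/(-62 - O))*(27 + j(-3, -3)) = (15/(-62 - 1*20))*(27 + 11) = (15/(-62 - 20))*38 = (15/(-82))*38 = (15*(-1/82))*38 = -15/82*38 = -285/41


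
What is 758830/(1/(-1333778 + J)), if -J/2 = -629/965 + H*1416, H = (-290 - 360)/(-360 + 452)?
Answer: -4425357053050416/4439 ≈ -9.9693e+11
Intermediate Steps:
H = -325/46 (H = -650/92 = -650*1/92 = -325/46 ≈ -7.0652)
J = 444121934/22195 (J = -2*(-629/965 - 325/46*1416) = -2*(-629*1/965 - 230100/23) = -2*(-629/965 - 230100/23) = -2*(-222060967/22195) = 444121934/22195 ≈ 20010.)
758830/(1/(-1333778 + J)) = 758830/(1/(-1333778 + 444121934/22195)) = 758830/(1/(-29159080776/22195)) = 758830/(-22195/29159080776) = 758830*(-29159080776/22195) = -4425357053050416/4439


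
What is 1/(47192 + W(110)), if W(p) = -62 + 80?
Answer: 1/47210 ≈ 2.1182e-5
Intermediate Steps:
W(p) = 18
1/(47192 + W(110)) = 1/(47192 + 18) = 1/47210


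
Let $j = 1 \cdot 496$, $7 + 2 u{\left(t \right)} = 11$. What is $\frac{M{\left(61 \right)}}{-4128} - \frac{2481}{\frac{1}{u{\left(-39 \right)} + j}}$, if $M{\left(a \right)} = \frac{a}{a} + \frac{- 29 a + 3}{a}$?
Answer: $- \frac{311118350999}{251808} \approx -1.2355 \cdot 10^{6}$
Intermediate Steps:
$u{\left(t \right)} = 2$ ($u{\left(t \right)} = - \frac{7}{2} + \frac{1}{2} \cdot 11 = - \frac{7}{2} + \frac{11}{2} = 2$)
$j = 496$
$M{\left(a \right)} = 1 + \frac{3 - 29 a}{a}$
$\frac{M{\left(61 \right)}}{-4128} - \frac{2481}{\frac{1}{u{\left(-39 \right)} + j}} = \frac{-28 + \frac{3}{61}}{-4128} - \frac{2481}{\frac{1}{2 + 496}} = \left(-28 + 3 \cdot \frac{1}{61}\right) \left(- \frac{1}{4128}\right) - \frac{2481}{\frac{1}{498}} = \left(-28 + \frac{3}{61}\right) \left(- \frac{1}{4128}\right) - 2481 \frac{1}{\frac{1}{498}} = \left(- \frac{1705}{61}\right) \left(- \frac{1}{4128}\right) - 1235538 = \frac{1705}{251808} - 1235538 = - \frac{311118350999}{251808}$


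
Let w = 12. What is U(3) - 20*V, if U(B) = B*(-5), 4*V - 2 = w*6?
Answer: -385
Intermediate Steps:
V = 37/2 (V = ½ + (12*6)/4 = ½ + (¼)*72 = ½ + 18 = 37/2 ≈ 18.500)
U(B) = -5*B
U(3) - 20*V = -5*3 - 20*37/2 = -15 - 370 = -385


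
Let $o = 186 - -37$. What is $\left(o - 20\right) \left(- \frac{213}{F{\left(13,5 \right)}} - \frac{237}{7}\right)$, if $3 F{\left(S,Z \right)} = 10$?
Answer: $- \frac{198447}{10} \approx -19845.0$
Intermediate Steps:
$F{\left(S,Z \right)} = \frac{10}{3}$ ($F{\left(S,Z \right)} = \frac{1}{3} \cdot 10 = \frac{10}{3}$)
$o = 223$ ($o = 186 + 37 = 223$)
$\left(o - 20\right) \left(- \frac{213}{F{\left(13,5 \right)}} - \frac{237}{7}\right) = \left(223 - 20\right) \left(- \frac{213}{\frac{10}{3}} - \frac{237}{7}\right) = 203 \left(\left(-213\right) \frac{3}{10} - \frac{237}{7}\right) = 203 \left(- \frac{639}{10} - \frac{237}{7}\right) = 203 \left(- \frac{6843}{70}\right) = - \frac{198447}{10}$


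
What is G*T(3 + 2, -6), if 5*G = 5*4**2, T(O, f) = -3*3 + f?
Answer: -240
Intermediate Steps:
T(O, f) = -9 + f
G = 16 (G = (5*4**2)/5 = (5*16)/5 = (1/5)*80 = 16)
G*T(3 + 2, -6) = 16*(-9 - 6) = 16*(-15) = -240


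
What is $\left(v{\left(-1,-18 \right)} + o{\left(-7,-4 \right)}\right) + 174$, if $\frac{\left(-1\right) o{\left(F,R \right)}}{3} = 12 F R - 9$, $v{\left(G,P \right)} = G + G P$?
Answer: $-790$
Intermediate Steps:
$o{\left(F,R \right)} = 27 - 36 F R$ ($o{\left(F,R \right)} = - 3 \left(12 F R - 9\right) = - 3 \left(-9 + 12 F R\right) = 27 - 36 F R$)
$\left(v{\left(-1,-18 \right)} + o{\left(-7,-4 \right)}\right) + 174 = \left(- (1 - 18) + \left(27 - \left(-252\right) \left(-4\right)\right)\right) + 174 = \left(\left(-1\right) \left(-17\right) + \left(27 - 1008\right)\right) + 174 = \left(17 - 981\right) + 174 = -964 + 174 = -790$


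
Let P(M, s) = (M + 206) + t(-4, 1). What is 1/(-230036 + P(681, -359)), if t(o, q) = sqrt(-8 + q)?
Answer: -229149/52509264208 - I*sqrt(7)/52509264208 ≈ -4.364e-6 - 5.0386e-11*I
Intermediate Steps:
P(M, s) = 206 + M + I*sqrt(7) (P(M, s) = (M + 206) + sqrt(-8 + 1) = (206 + M) + sqrt(-7) = (206 + M) + I*sqrt(7) = 206 + M + I*sqrt(7))
1/(-230036 + P(681, -359)) = 1/(-230036 + (206 + 681 + I*sqrt(7))) = 1/(-230036 + (887 + I*sqrt(7))) = 1/(-229149 + I*sqrt(7))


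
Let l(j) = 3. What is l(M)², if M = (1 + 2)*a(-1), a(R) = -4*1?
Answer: 9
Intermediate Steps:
a(R) = -4
M = -12 (M = (1 + 2)*(-4) = 3*(-4) = -12)
l(M)² = 3² = 9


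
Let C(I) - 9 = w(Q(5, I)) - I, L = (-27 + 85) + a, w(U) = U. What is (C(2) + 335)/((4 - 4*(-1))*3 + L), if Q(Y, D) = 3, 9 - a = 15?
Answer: 345/76 ≈ 4.5395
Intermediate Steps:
a = -6 (a = 9 - 1*15 = 9 - 15 = -6)
L = 52 (L = (-27 + 85) - 6 = 58 - 6 = 52)
C(I) = 12 - I (C(I) = 9 + (3 - I) = 12 - I)
(C(2) + 335)/((4 - 4*(-1))*3 + L) = ((12 - 1*2) + 335)/((4 - 4*(-1))*3 + 52) = ((12 - 2) + 335)/((4 + 4)*3 + 52) = (10 + 335)/(8*3 + 52) = 345/(24 + 52) = 345/76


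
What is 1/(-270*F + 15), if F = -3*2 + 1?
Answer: 1/1365 ≈ 0.00073260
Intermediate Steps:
F = -5 (F = -6 + 1 = -5)
1/(-270*F + 15) = 1/(-270*(-5) + 15) = 1/(-30*(-45) + 15) = 1/(1350 + 15) = 1/1365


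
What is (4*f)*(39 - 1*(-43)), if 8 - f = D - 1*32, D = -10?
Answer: 16400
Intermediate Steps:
f = 50 (f = 8 - (-10 - 1*32) = 8 - (-10 - 32) = 8 - 1*(-42) = 8 + 42 = 50)
(4*f)*(39 - 1*(-43)) = (4*50)*(39 - 1*(-43)) = 200*(39 + 43) = 200*82 = 16400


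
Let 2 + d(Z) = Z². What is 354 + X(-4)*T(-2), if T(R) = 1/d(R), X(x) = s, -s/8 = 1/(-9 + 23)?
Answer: 2476/7 ≈ 353.71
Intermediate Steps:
s = -4/7 (s = -8/(-9 + 23) = -8/14 = -8*1/14 = -4/7 ≈ -0.57143)
d(Z) = -2 + Z²
X(x) = -4/7
T(R) = 1/(-2 + R²)
354 + X(-4)*T(-2) = 354 - 4/(7*(-2 + (-2)²)) = 354 - 4/(7*(-2 + 4)) = 354 - 4/7/2 = 354 - 4/7*½ = 354 - 2/7 = 2476/7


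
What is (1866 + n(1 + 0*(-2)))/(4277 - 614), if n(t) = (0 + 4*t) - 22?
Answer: 56/111 ≈ 0.50450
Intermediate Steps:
n(t) = -22 + 4*t (n(t) = 4*t - 22 = -22 + 4*t)
(1866 + n(1 + 0*(-2)))/(4277 - 614) = (1866 + (-22 + 4*(1 + 0*(-2))))/(4277 - 614) = (1866 + (-22 + 4*(1 + 0)))/3663 = (1866 + (-22 + 4*1))*(1/3663) = (1866 + (-22 + 4))*(1/3663) = (1866 - 18)*(1/3663) = 1848*(1/3663) = 56/111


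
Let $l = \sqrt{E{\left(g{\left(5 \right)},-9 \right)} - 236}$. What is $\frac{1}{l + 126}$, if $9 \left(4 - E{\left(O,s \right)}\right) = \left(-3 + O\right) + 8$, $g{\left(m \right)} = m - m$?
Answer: $\frac{162}{20711} - \frac{3 i \sqrt{2093}}{144977} \approx 0.0078219 - 0.00094669 i$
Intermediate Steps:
$g{\left(m \right)} = 0$
$E{\left(O,s \right)} = \frac{31}{9} - \frac{O}{9}$ ($E{\left(O,s \right)} = 4 - \frac{\left(-3 + O\right) + 8}{9} = 4 - \frac{5 + O}{9} = 4 - \left(\frac{5}{9} + \frac{O}{9}\right) = \frac{31}{9} - \frac{O}{9}$)
$l = \frac{i \sqrt{2093}}{3}$ ($l = \sqrt{\left(\frac{31}{9} - 0\right) - 236} = \sqrt{\left(\frac{31}{9} + 0\right) - 236} = \sqrt{\frac{31}{9} - 236} = \sqrt{- \frac{2093}{9}} = \frac{i \sqrt{2093}}{3} \approx 15.25 i$)
$\frac{1}{l + 126} = \frac{1}{\frac{i \sqrt{2093}}{3} + 126} = \frac{1}{126 + \frac{i \sqrt{2093}}{3}}$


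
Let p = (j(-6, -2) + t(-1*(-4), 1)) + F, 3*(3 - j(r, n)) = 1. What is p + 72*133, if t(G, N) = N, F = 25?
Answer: 28814/3 ≈ 9604.7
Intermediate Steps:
j(r, n) = 8/3 (j(r, n) = 3 - ⅓*1 = 3 - ⅓ = 8/3)
p = 86/3 (p = (8/3 + 1) + 25 = 11/3 + 25 = 86/3 ≈ 28.667)
p + 72*133 = 86/3 + 72*133 = 86/3 + 9576 = 28814/3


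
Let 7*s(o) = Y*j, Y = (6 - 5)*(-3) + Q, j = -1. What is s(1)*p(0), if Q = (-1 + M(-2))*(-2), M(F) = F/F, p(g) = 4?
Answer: 12/7 ≈ 1.7143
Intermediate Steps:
M(F) = 1
Q = 0 (Q = (-1 + 1)*(-2) = 0*(-2) = 0)
Y = -3 (Y = (6 - 5)*(-3) + 0 = 1*(-3) + 0 = -3 + 0 = -3)
s(o) = 3/7 (s(o) = (-3*(-1))/7 = (⅐)*3 = 3/7)
s(1)*p(0) = (3/7)*4 = 12/7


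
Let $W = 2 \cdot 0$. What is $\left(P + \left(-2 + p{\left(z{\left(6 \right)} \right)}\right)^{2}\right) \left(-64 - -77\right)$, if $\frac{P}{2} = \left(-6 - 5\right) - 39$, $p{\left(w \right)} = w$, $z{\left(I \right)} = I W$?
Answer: $-1248$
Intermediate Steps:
$W = 0$
$z{\left(I \right)} = 0$ ($z{\left(I \right)} = I 0 = 0$)
$P = -100$ ($P = 2 \left(\left(-6 - 5\right) - 39\right) = 2 \left(-11 - 39\right) = 2 \left(-50\right) = -100$)
$\left(P + \left(-2 + p{\left(z{\left(6 \right)} \right)}\right)^{2}\right) \left(-64 - -77\right) = \left(-100 + \left(-2 + 0\right)^{2}\right) \left(-64 - -77\right) = \left(-100 + \left(-2\right)^{2}\right) \left(-64 + 77\right) = \left(-100 + 4\right) 13 = \left(-96\right) 13 = -1248$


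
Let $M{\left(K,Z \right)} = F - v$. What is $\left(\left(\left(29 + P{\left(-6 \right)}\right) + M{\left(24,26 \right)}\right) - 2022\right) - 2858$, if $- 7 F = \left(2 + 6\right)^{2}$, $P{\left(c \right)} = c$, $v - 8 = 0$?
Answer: $- \frac{34119}{7} \approx -4874.1$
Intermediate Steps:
$v = 8$ ($v = 8 + 0 = 8$)
$F = - \frac{64}{7}$ ($F = - \frac{\left(2 + 6\right)^{2}}{7} = - \frac{8^{2}}{7} = \left(- \frac{1}{7}\right) 64 = - \frac{64}{7} \approx -9.1429$)
$M{\left(K,Z \right)} = - \frac{120}{7}$ ($M{\left(K,Z \right)} = - \frac{64}{7} - 8 = - \frac{120}{7}$)
$\left(\left(\left(29 + P{\left(-6 \right)}\right) + M{\left(24,26 \right)}\right) - 2022\right) - 2858 = \left(\left(\left(29 - 6\right) - \frac{120}{7}\right) - 2022\right) - 2858 = \left(\left(23 - \frac{120}{7}\right) - 2022\right) - 2858 = \left(\frac{41}{7} - 2022\right) - 2858 = - \frac{14113}{7} - 2858 = - \frac{34119}{7}$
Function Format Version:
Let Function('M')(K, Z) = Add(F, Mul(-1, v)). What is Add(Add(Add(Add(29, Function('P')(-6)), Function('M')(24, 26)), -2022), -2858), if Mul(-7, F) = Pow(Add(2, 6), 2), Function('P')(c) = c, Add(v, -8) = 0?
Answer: Rational(-34119, 7) ≈ -4874.1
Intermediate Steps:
v = 8 (v = Add(8, 0) = 8)
F = Rational(-64, 7) (F = Mul(Rational(-1, 7), Pow(Add(2, 6), 2)) = Mul(Rational(-1, 7), Pow(8, 2)) = Mul(Rational(-1, 7), 64) = Rational(-64, 7) ≈ -9.1429)
Function('M')(K, Z) = Rational(-120, 7) (Function('M')(K, Z) = Add(Rational(-64, 7), Mul(-1, 8)) = Add(Rational(-64, 7), -8) = Rational(-120, 7))
Add(Add(Add(Add(29, Function('P')(-6)), Function('M')(24, 26)), -2022), -2858) = Add(Add(Add(Add(29, -6), Rational(-120, 7)), -2022), -2858) = Add(Add(Add(23, Rational(-120, 7)), -2022), -2858) = Add(Add(Rational(41, 7), -2022), -2858) = Add(Rational(-14113, 7), -2858) = Rational(-34119, 7)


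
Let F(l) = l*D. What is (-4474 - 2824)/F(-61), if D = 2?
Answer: 3649/61 ≈ 59.820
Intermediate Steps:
F(l) = 2*l (F(l) = l*2 = 2*l)
(-4474 - 2824)/F(-61) = (-4474 - 2824)/((2*(-61))) = -7298/(-122) = -7298*(-1/122) = 3649/61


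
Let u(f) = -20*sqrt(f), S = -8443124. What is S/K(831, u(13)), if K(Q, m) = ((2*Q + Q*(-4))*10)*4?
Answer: 2110781/16620 ≈ 127.00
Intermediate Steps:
K(Q, m) = -80*Q (K(Q, m) = ((2*Q - 4*Q)*10)*4 = (-2*Q*10)*4 = -20*Q*4 = -80*Q)
S/K(831, u(13)) = -8443124/((-80*831)) = -8443124/(-66480) = -8443124*(-1/66480) = 2110781/16620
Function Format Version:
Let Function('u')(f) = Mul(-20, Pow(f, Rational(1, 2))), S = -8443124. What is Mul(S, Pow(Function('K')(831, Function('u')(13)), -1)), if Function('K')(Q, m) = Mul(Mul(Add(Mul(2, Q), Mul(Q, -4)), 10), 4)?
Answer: Rational(2110781, 16620) ≈ 127.00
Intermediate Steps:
Function('K')(Q, m) = Mul(-80, Q) (Function('K')(Q, m) = Mul(Mul(Add(Mul(2, Q), Mul(-4, Q)), 10), 4) = Mul(Mul(Mul(-2, Q), 10), 4) = Mul(Mul(-20, Q), 4) = Mul(-80, Q))
Mul(S, Pow(Function('K')(831, Function('u')(13)), -1)) = Mul(-8443124, Pow(Mul(-80, 831), -1)) = Mul(-8443124, Pow(-66480, -1)) = Mul(-8443124, Rational(-1, 66480)) = Rational(2110781, 16620)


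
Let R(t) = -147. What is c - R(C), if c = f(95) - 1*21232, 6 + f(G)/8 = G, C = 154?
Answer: -20373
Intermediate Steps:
f(G) = -48 + 8*G
c = -20520 (c = (-48 + 8*95) - 1*21232 = (-48 + 760) - 21232 = 712 - 21232 = -20520)
c - R(C) = -20520 - 1*(-147) = -20520 + 147 = -20373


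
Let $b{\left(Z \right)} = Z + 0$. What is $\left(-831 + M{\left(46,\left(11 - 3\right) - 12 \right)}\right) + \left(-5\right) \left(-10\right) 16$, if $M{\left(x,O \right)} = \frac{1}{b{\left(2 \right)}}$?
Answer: $- \frac{61}{2} \approx -30.5$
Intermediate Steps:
$b{\left(Z \right)} = Z$
$M{\left(x,O \right)} = \frac{1}{2}$
$\left(-831 + M{\left(46,\left(11 - 3\right) - 12 \right)}\right) + \left(-5\right) \left(-10\right) 16 = \left(-831 + \frac{1}{2}\right) + \left(-5\right) \left(-10\right) 16 = - \frac{1661}{2} + 50 \cdot 16 = - \frac{1661}{2} + 800 = - \frac{61}{2}$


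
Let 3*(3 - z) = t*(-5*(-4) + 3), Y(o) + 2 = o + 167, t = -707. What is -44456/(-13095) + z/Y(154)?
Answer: 85200014/4177305 ≈ 20.396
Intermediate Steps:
Y(o) = 165 + o (Y(o) = -2 + (o + 167) = -2 + (167 + o) = 165 + o)
z = 16270/3 (z = 3 - (-707)*(-5*(-4) + 3)/3 = 3 - (-707)*(20 + 3)/3 = 3 - (-707)*23/3 = 3 - 1/3*(-16261) = 3 + 16261/3 = 16270/3 ≈ 5423.3)
-44456/(-13095) + z/Y(154) = -44456/(-13095) + 16270/(3*(165 + 154)) = -44456*(-1/13095) + (16270/3)/319 = 44456/13095 + (16270/3)*(1/319) = 44456/13095 + 16270/957 = 85200014/4177305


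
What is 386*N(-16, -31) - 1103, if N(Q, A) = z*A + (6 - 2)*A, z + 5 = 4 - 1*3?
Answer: -1103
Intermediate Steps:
z = -4 (z = -5 + (4 - 1*3) = -5 + (4 - 3) = -5 + 1 = -4)
N(Q, A) = 0 (N(Q, A) = -4*A + (6 - 2)*A = -4*A + 4*A = 0)
386*N(-16, -31) - 1103 = 386*0 - 1103 = 0 - 1103 = -1103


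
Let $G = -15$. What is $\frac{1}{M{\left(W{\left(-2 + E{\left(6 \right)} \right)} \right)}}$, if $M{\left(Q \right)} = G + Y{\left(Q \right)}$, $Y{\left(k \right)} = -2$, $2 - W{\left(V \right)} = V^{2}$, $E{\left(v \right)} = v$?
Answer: $- \frac{1}{17} \approx -0.058824$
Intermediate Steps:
$W{\left(V \right)} = 2 - V^{2}$
$M{\left(Q \right)} = -17$ ($M{\left(Q \right)} = -15 - 2 = -17$)
$\frac{1}{M{\left(W{\left(-2 + E{\left(6 \right)} \right)} \right)}} = \frac{1}{-17} = - \frac{1}{17}$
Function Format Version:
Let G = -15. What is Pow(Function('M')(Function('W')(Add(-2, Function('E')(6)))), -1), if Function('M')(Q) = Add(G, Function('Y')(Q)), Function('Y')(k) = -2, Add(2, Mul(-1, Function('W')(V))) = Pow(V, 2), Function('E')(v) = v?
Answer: Rational(-1, 17) ≈ -0.058824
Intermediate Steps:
Function('W')(V) = Add(2, Mul(-1, Pow(V, 2)))
Function('M')(Q) = -17 (Function('M')(Q) = Add(-15, -2) = -17)
Pow(Function('M')(Function('W')(Add(-2, Function('E')(6)))), -1) = Pow(-17, -1) = Rational(-1, 17)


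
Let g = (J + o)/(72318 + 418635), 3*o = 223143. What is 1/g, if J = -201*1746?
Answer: -490953/276565 ≈ -1.7752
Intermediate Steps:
o = 74381 (o = (⅓)*223143 = 74381)
J = -350946
g = -276565/490953 (g = (-350946 + 74381)/(72318 + 418635) = -276565/490953 ≈ -0.56332)
1/g = 1/(-276565/490953) = -490953/276565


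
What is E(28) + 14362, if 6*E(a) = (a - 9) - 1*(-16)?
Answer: 86207/6 ≈ 14368.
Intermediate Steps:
E(a) = 7/6 + a/6 (E(a) = ((a - 9) - 1*(-16))/6 = ((-9 + a) + 16)/6 = (7 + a)/6 = 7/6 + a/6)
E(28) + 14362 = (7/6 + (⅙)*28) + 14362 = (7/6 + 14/3) + 14362 = 35/6 + 14362 = 86207/6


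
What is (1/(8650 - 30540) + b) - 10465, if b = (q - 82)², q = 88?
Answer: -228290811/21890 ≈ -10429.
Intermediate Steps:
b = 36 (b = (88 - 82)² = 6² = 36)
(1/(8650 - 30540) + b) - 10465 = (1/(8650 - 30540) + 36) - 10465 = (1/(-21890) + 36) - 10465 = (-1/21890 + 36) - 10465 = 788039/21890 - 10465 = -228290811/21890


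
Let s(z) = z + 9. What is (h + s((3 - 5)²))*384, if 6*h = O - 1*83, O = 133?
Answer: 8192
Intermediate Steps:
h = 25/3 (h = (133 - 1*83)/6 = (133 - 83)/6 = (⅙)*50 = 25/3 ≈ 8.3333)
s(z) = 9 + z
(h + s((3 - 5)²))*384 = (25/3 + (9 + (3 - 5)²))*384 = (25/3 + (9 + (-2)²))*384 = (25/3 + (9 + 4))*384 = (25/3 + 13)*384 = (64/3)*384 = 8192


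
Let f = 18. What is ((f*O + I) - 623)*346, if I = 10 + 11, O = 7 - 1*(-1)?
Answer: -158468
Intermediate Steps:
O = 8 (O = 7 + 1 = 8)
I = 21
((f*O + I) - 623)*346 = ((18*8 + 21) - 623)*346 = ((144 + 21) - 623)*346 = (165 - 623)*346 = -458*346 = -158468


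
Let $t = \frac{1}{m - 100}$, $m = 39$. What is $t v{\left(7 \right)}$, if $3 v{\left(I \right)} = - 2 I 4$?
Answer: $\frac{56}{183} \approx 0.30601$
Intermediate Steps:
$v{\left(I \right)} = - \frac{8 I}{3}$ ($v{\left(I \right)} = \frac{- 2 I 4}{3} = \frac{\left(-8\right) I}{3} = - \frac{8 I}{3}$)
$t = - \frac{1}{61}$ ($t = \frac{1}{39 - 100} = \frac{1}{-61} = - \frac{1}{61} \approx -0.016393$)
$t v{\left(7 \right)} = - \frac{\left(- \frac{8}{3}\right) 7}{61} = \left(- \frac{1}{61}\right) \left(- \frac{56}{3}\right) = \frac{56}{183}$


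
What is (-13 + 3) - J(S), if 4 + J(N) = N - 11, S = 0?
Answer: 5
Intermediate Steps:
J(N) = -15 + N (J(N) = -4 + (N - 11) = -4 + (-11 + N) = -15 + N)
(-13 + 3) - J(S) = (-13 + 3) - (-15 + 0) = -10 - 1*(-15) = -10 + 15 = 5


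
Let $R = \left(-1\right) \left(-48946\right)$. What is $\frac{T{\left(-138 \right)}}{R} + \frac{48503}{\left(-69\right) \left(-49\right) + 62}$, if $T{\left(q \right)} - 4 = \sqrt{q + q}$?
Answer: $\frac{1187020805}{84260539} + \frac{i \sqrt{69}}{24473} \approx 14.088 + 0.00033942 i$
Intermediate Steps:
$R = 48946$
$T{\left(q \right)} = 4 + \sqrt{2} \sqrt{q}$ ($T{\left(q \right)} = 4 + \sqrt{q + q} = 4 + \sqrt{2 q} = 4 + \sqrt{2} \sqrt{q}$)
$\frac{T{\left(-138 \right)}}{R} + \frac{48503}{\left(-69\right) \left(-49\right) + 62} = \frac{4 + \sqrt{2} \sqrt{-138}}{48946} + \frac{48503}{\left(-69\right) \left(-49\right) + 62} = \left(4 + \sqrt{2} i \sqrt{138}\right) \frac{1}{48946} + \frac{48503}{3381 + 62} = \left(4 + 2 i \sqrt{69}\right) \frac{1}{48946} + \frac{48503}{3443} = \left(\frac{2}{24473} + \frac{i \sqrt{69}}{24473}\right) + 48503 \cdot \frac{1}{3443} = \left(\frac{2}{24473} + \frac{i \sqrt{69}}{24473}\right) + \frac{48503}{3443} = \frac{1187020805}{84260539} + \frac{i \sqrt{69}}{24473}$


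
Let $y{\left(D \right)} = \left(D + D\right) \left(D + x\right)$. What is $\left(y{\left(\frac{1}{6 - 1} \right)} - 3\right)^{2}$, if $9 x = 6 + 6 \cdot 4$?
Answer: $\frac{14161}{5625} \approx 2.5175$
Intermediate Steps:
$x = \frac{10}{3}$ ($x = \frac{6 + 6 \cdot 4}{9} = \frac{6 + 24}{9} = \frac{1}{9} \cdot 30 = \frac{10}{3} \approx 3.3333$)
$y{\left(D \right)} = 2 D \left(\frac{10}{3} + D\right)$ ($y{\left(D \right)} = \left(D + D\right) \left(D + \frac{10}{3}\right) = 2 D \left(\frac{10}{3} + D\right)$)
$\left(y{\left(\frac{1}{6 - 1} \right)} - 3\right)^{2} = \left(\frac{2 \left(10 + \frac{3}{6 - 1}\right)}{3 \left(6 - 1\right)} - 3\right)^{2} = \left(\frac{2 \left(10 + \frac{3}{5}\right)}{3 \cdot 5} - 3\right)^{2} = \left(\frac{2}{3} \cdot \frac{1}{5} \left(10 + 3 \cdot \frac{1}{5}\right) - 3\right)^{2} = \left(\frac{2}{3} \cdot \frac{1}{5} \left(10 + \frac{3}{5}\right) - 3\right)^{2} = \left(\frac{2}{3} \cdot \frac{1}{5} \cdot \frac{53}{5} - 3\right)^{2} = \left(\frac{106}{75} - 3\right)^{2} = \left(- \frac{119}{75}\right)^{2} = \frac{14161}{5625}$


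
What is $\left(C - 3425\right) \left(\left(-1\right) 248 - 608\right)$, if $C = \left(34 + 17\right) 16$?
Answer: $2233304$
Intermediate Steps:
$C = 816$ ($C = 51 \cdot 16 = 816$)
$\left(C - 3425\right) \left(\left(-1\right) 248 - 608\right) = \left(816 - 3425\right) \left(\left(-1\right) 248 - 608\right) = - 2609 \left(-248 - 608\right) = \left(-2609\right) \left(-856\right) = 2233304$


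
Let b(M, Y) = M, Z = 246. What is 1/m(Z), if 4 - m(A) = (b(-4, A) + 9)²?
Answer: -1/21 ≈ -0.047619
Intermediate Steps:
m(A) = -21 (m(A) = 4 - (-4 + 9)² = 4 - 1*5² = 4 - 1*25 = 4 - 25 = -21)
1/m(Z) = 1/(-21) = -1/21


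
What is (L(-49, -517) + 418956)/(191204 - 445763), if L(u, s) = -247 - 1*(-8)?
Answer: -418717/254559 ≈ -1.6449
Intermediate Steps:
L(u, s) = -239 (L(u, s) = -247 + 8 = -239)
(L(-49, -517) + 418956)/(191204 - 445763) = (-239 + 418956)/(191204 - 445763) = 418717/(-254559) = 418717*(-1/254559) = -418717/254559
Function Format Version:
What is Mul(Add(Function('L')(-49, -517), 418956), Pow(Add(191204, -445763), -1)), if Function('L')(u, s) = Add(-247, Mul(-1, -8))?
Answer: Rational(-418717, 254559) ≈ -1.6449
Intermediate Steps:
Function('L')(u, s) = -239 (Function('L')(u, s) = Add(-247, 8) = -239)
Mul(Add(Function('L')(-49, -517), 418956), Pow(Add(191204, -445763), -1)) = Mul(Add(-239, 418956), Pow(Add(191204, -445763), -1)) = Mul(418717, Pow(-254559, -1)) = Mul(418717, Rational(-1, 254559)) = Rational(-418717, 254559)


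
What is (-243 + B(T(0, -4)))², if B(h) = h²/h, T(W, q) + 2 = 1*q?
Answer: 62001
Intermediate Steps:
T(W, q) = -2 + q (T(W, q) = -2 + 1*q = -2 + q)
B(h) = h
(-243 + B(T(0, -4)))² = (-243 + (-2 - 4))² = (-243 - 6)² = (-249)² = 62001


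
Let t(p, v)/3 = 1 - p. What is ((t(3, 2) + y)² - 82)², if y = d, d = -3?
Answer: 1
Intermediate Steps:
t(p, v) = 3 - 3*p (t(p, v) = 3*(1 - p) = 3 - 3*p)
y = -3
((t(3, 2) + y)² - 82)² = (((3 - 3*3) - 3)² - 82)² = (((3 - 9) - 3)² - 82)² = ((-6 - 3)² - 82)² = ((-9)² - 82)² = (81 - 82)² = (-1)² = 1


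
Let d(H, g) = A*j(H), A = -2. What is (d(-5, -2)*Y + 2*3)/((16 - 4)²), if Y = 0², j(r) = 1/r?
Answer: 1/24 ≈ 0.041667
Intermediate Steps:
Y = 0
d(H, g) = -2/H
(d(-5, -2)*Y + 2*3)/((16 - 4)²) = (-2/(-5)*0 + 2*3)/((16 - 4)²) = (-2*(-⅕)*0 + 6)/(12²) = ((⅖)*0 + 6)/144 = (0 + 6)*(1/144) = 6*(1/144) = 1/24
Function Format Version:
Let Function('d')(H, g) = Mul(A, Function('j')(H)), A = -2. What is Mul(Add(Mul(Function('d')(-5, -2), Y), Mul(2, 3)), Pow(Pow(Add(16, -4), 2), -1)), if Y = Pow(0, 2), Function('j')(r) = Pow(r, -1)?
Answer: Rational(1, 24) ≈ 0.041667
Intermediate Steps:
Y = 0
Function('d')(H, g) = Mul(-2, Pow(H, -1))
Mul(Add(Mul(Function('d')(-5, -2), Y), Mul(2, 3)), Pow(Pow(Add(16, -4), 2), -1)) = Mul(Add(Mul(Mul(-2, Pow(-5, -1)), 0), Mul(2, 3)), Pow(Pow(Add(16, -4), 2), -1)) = Mul(Add(Mul(Mul(-2, Rational(-1, 5)), 0), 6), Pow(Pow(12, 2), -1)) = Mul(Add(Mul(Rational(2, 5), 0), 6), Pow(144, -1)) = Mul(Add(0, 6), Rational(1, 144)) = Mul(6, Rational(1, 144)) = Rational(1, 24)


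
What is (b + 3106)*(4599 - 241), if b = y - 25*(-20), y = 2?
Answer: 15723664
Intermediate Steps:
b = 502 (b = 2 - 25*(-20) = 2 + 500 = 502)
(b + 3106)*(4599 - 241) = (502 + 3106)*(4599 - 241) = 3608*4358 = 15723664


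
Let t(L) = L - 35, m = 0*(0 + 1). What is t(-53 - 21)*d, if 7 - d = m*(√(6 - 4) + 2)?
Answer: -763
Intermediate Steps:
m = 0 (m = 0*1 = 0)
t(L) = -35 + L
d = 7 (d = 7 - 0*(√(6 - 4) + 2) = 7 - 0*(√2 + 2) = 7 - 0*(2 + √2) = 7 - 1*0 = 7 + 0 = 7)
t(-53 - 21)*d = (-35 + (-53 - 21))*7 = (-35 - 74)*7 = -109*7 = -763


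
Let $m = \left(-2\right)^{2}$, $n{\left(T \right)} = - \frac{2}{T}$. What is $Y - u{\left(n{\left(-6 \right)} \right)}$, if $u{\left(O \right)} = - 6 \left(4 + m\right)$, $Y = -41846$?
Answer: $-41798$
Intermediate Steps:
$m = 4$
$u{\left(O \right)} = -48$ ($u{\left(O \right)} = - 6 \left(4 + 4\right) = \left(-6\right) 8 = -48$)
$Y - u{\left(n{\left(-6 \right)} \right)} = -41846 - -48 = -41846 + 48 = -41798$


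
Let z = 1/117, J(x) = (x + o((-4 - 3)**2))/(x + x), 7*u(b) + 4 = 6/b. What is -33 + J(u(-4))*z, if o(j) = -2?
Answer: -2177/66 ≈ -32.985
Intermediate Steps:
u(b) = -4/7 + 6/(7*b) (u(b) = -4/7 + (6/b)/7 = -4/7 + 6/(7*b))
J(x) = (-2 + x)/(2*x) (J(x) = (x - 2)/(x + x) = (-2 + x)/((2*x)) = (-2 + x)*(1/(2*x)) = (-2 + x)/(2*x))
z = 1/117 ≈ 0.0085470
-33 + J(u(-4))*z = -33 + ((-2 + (2/7)*(3 - 2*(-4))/(-4))/(2*(((2/7)*(3 - 2*(-4))/(-4)))))*(1/117) = -33 + ((-2 + (2/7)*(-1/4)*(3 + 8))/(2*(((2/7)*(-1/4)*(3 + 8)))))*(1/117) = -33 + ((-2 + (2/7)*(-1/4)*11)/(2*(((2/7)*(-1/4)*11))))*(1/117) = -33 + ((-2 - 11/14)/(2*(-11/14)))*(1/117) = -33 + ((1/2)*(-14/11)*(-39/14))*(1/117) = -33 + (39/22)*(1/117) = -33 + 1/66 = -2177/66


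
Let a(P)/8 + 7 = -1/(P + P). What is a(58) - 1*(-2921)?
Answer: 83083/29 ≈ 2864.9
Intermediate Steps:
a(P) = -56 - 4/P (a(P) = -56 + 8*(-1/(P + P)) = -56 + 8*(-1/(2*P)) = -56 - 4/P)
a(58) - 1*(-2921) = (-56 - 4/58) - 1*(-2921) = (-56 - 4*1/58) + 2921 = (-56 - 2/29) + 2921 = -1626/29 + 2921 = 83083/29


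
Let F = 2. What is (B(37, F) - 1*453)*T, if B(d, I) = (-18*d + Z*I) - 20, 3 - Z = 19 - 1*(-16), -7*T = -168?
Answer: -28872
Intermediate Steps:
T = 24 (T = -⅐*(-168) = 24)
Z = -32 (Z = 3 - (19 - 1*(-16)) = 3 - (19 + 16) = 3 - 1*35 = 3 - 35 = -32)
B(d, I) = -20 - 32*I - 18*d (B(d, I) = (-18*d - 32*I) - 20 = (-32*I - 18*d) - 20 = -20 - 32*I - 18*d)
(B(37, F) - 1*453)*T = ((-20 - 32*2 - 18*37) - 1*453)*24 = ((-20 - 64 - 666) - 453)*24 = (-750 - 453)*24 = -1203*24 = -28872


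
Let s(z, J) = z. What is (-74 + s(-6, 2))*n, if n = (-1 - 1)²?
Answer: -320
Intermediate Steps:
n = 4 (n = (-2)² = 4)
(-74 + s(-6, 2))*n = (-74 - 6)*4 = -80*4 = -320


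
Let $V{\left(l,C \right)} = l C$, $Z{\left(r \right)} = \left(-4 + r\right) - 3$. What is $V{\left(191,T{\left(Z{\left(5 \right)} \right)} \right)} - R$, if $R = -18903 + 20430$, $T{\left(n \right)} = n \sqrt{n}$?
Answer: $-1527 - 382 i \sqrt{2} \approx -1527.0 - 540.23 i$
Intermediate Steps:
$Z{\left(r \right)} = -7 + r$
$T{\left(n \right)} = n^{\frac{3}{2}}$
$V{\left(l,C \right)} = C l$
$R = 1527$
$V{\left(191,T{\left(Z{\left(5 \right)} \right)} \right)} - R = \left(-7 + 5\right)^{\frac{3}{2}} \cdot 191 - 1527 = \left(-2\right)^{\frac{3}{2}} \cdot 191 - 1527 = - 2 i \sqrt{2} \cdot 191 - 1527 = - 382 i \sqrt{2} - 1527 = -1527 - 382 i \sqrt{2}$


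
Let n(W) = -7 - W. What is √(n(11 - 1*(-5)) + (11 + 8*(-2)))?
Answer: 2*I*√7 ≈ 5.2915*I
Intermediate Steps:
√(n(11 - 1*(-5)) + (11 + 8*(-2))) = √((-7 - (11 - 1*(-5))) + (11 + 8*(-2))) = √((-7 - (11 + 5)) + (11 - 16)) = √((-7 - 1*16) - 5) = √((-7 - 16) - 5) = √(-23 - 5) = √(-28) = 2*I*√7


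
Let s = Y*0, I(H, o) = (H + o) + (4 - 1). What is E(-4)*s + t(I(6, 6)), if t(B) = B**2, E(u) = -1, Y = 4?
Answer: 225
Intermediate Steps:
I(H, o) = 3 + H + o (I(H, o) = (H + o) + 3 = 3 + H + o)
s = 0 (s = 4*0 = 0)
E(-4)*s + t(I(6, 6)) = -1*0 + (3 + 6 + 6)**2 = 0 + 15**2 = 0 + 225 = 225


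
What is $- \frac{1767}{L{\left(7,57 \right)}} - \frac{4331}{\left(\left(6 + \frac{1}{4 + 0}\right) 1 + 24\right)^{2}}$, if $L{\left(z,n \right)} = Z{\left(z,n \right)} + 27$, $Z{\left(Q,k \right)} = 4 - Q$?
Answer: $- \frac{9177917}{117128} \approx -78.358$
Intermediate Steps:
$L{\left(z,n \right)} = 31 - z$ ($L{\left(z,n \right)} = \left(4 - z\right) + 27 = 31 - z$)
$- \frac{1767}{L{\left(7,57 \right)}} - \frac{4331}{\left(\left(6 + \frac{1}{4 + 0}\right) 1 + 24\right)^{2}} = - \frac{1767}{31 - 7} - \frac{4331}{\left(\left(6 + \frac{1}{4 + 0}\right) 1 + 24\right)^{2}} = - \frac{1767}{31 - 7} - \frac{4331}{\left(\left(6 + \frac{1}{4}\right) 1 + 24\right)^{2}} = - \frac{1767}{24} - \frac{4331}{\left(\left(6 + \frac{1}{4}\right) 1 + 24\right)^{2}} = \left(-1767\right) \frac{1}{24} - \frac{4331}{\left(\frac{25}{4} \cdot 1 + 24\right)^{2}} = - \frac{589}{8} - \frac{4331}{\left(\frac{25}{4} + 24\right)^{2}} = - \frac{589}{8} - \frac{4331}{\left(\frac{121}{4}\right)^{2}} = - \frac{589}{8} - \frac{4331}{\frac{14641}{16}} = - \frac{589}{8} - \frac{69296}{14641} = - \frac{9177917}{117128}$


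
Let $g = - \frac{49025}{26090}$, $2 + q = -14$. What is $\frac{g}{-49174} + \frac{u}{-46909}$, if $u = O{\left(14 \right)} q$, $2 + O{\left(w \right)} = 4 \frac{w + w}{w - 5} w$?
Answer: $\frac{6367569798305}{108327394081692} \approx 0.058781$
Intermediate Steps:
$q = -16$ ($q = -2 - 14 = -16$)
$O{\left(w \right)} = -2 + \frac{8 w^{2}}{-5 + w}$ ($O{\left(w \right)} = -2 + 4 \frac{w + w}{w - 5} w = -2 + 4 \frac{2 w}{-5 + w} w = -2 + \frac{8 w}{-5 + w} w = -2 + \frac{8 w^{2}}{-5 + w}$)
$g = - \frac{9805}{5218}$ ($g = \left(-49025\right) \frac{1}{26090} = - \frac{9805}{5218} \approx -1.8791$)
$u = - \frac{24800}{9}$ ($u = \frac{2 \left(5 - 14 + 4 \cdot 14^{2}\right)}{-5 + 14} \left(-16\right) = \frac{2 \left(5 - 14 + 4 \cdot 196\right)}{9} \left(-16\right) = 2 \cdot \frac{1}{9} \left(5 - 14 + 784\right) \left(-16\right) = 2 \cdot \frac{1}{9} \cdot 775 \left(-16\right) = \frac{1550}{9} \left(-16\right) = - \frac{24800}{9} \approx -2755.6$)
$\frac{g}{-49174} + \frac{u}{-46909} = - \frac{9805}{5218 \left(-49174\right)} - \frac{24800}{9 \left(-46909\right)} = \left(- \frac{9805}{5218}\right) \left(- \frac{1}{49174}\right) - - \frac{24800}{422181} = \frac{9805}{256589932} + \frac{24800}{422181} = \frac{6367569798305}{108327394081692}$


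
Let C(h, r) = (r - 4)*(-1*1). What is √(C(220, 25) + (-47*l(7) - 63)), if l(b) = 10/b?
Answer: 23*I*√14/7 ≈ 12.294*I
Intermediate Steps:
C(h, r) = 4 - r (C(h, r) = (-4 + r)*(-1) = 4 - r)
√(C(220, 25) + (-47*l(7) - 63)) = √((4 - 1*25) + (-470/7 - 63)) = √((4 - 25) + (-470/7 - 63)) = √(-21 + (-47*10/7 - 63)) = √(-21 + (-470/7 - 63)) = √(-21 - 911/7) = √(-1058/7) = 23*I*√14/7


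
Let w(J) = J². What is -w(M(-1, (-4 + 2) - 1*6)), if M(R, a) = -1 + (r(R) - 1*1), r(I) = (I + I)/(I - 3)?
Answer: -9/4 ≈ -2.2500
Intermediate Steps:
r(I) = 2*I/(-3 + I) (r(I) = (2*I)/(-3 + I) = 2*I/(-3 + I))
M(R, a) = -2 + 2*R/(-3 + R) (M(R, a) = -1 + (2*R/(-3 + R) - 1*1) = -1 + (2*R/(-3 + R) - 1) = -1 + (-1 + 2*R/(-3 + R)) = -2 + 2*R/(-3 + R))
-w(M(-1, (-4 + 2) - 1*6)) = -(6/(-3 - 1))² = -(6/(-4))² = -(6*(-¼))² = -(-3/2)² = -1*9/4 = -9/4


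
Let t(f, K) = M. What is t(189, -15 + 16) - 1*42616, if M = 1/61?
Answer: -2599575/61 ≈ -42616.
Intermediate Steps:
M = 1/61 ≈ 0.016393
t(f, K) = 1/61
t(189, -15 + 16) - 1*42616 = 1/61 - 1*42616 = 1/61 - 42616 = -2599575/61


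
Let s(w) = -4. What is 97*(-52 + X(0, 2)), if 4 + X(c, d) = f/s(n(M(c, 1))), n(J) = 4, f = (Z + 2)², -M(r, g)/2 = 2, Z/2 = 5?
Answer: -8924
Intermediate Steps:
Z = 10 (Z = 2*5 = 10)
M(r, g) = -4 (M(r, g) = -2*2 = -4)
f = 144 (f = (10 + 2)² = 12² = 144)
X(c, d) = -40 (X(c, d) = -4 + 144/(-4) = -4 + 144*(-¼) = -4 - 36 = -40)
97*(-52 + X(0, 2)) = 97*(-52 - 40) = 97*(-92) = -8924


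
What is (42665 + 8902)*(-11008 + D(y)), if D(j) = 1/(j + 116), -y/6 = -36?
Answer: -188459594385/332 ≈ -5.6765e+8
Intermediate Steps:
y = 216 (y = -6*(-36) = 216)
D(j) = 1/(116 + j)
(42665 + 8902)*(-11008 + D(y)) = (42665 + 8902)*(-11008 + 1/(116 + 216)) = 51567*(-11008 + 1/332) = 51567*(-3654655/332) = -188459594385/332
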